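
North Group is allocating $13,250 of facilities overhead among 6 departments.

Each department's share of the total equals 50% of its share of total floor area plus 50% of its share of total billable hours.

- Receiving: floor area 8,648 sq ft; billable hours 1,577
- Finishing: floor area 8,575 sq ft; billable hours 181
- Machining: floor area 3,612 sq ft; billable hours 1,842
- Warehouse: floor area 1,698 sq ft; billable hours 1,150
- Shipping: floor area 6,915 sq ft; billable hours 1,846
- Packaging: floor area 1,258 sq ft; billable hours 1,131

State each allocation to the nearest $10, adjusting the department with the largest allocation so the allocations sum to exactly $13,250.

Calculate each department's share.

Receiving: $3,220 | Finishing: $2,010 | Machining: $2,360 | Warehouse: $1,350 | Shipping: $3,070 | Packaging: $1,240

Floor area total 30,706; billable hours total 7,727.
Blended shares (50% floor area + 50% billable hours): Receiving 0.2429; Finishing 0.1513; Machining 0.1780; Warehouse 0.1021; Shipping 0.2321; Packaging 0.0937.
Pro-rata amounts: Receiving 3,217.95; Finishing 2,005.29; Machining 2,358.61; Warehouse 1,352.34; Shipping 3,074.68; Packaging 1,241.12.
After rounding ($10): Receiving $3,220; Finishing $2,010; Machining $2,360; Warehouse $1,350; Shipping $3,070; Packaging $1,240. Sum = $13,250.
Sum already equals the total — no adjustment.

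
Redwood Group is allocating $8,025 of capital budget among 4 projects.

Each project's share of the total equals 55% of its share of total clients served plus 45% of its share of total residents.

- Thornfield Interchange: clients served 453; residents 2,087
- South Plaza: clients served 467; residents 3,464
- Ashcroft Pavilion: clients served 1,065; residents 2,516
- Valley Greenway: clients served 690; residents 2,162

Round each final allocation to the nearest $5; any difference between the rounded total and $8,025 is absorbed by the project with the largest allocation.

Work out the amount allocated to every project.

Totals — clients served 2,675, residents 10,229.
Blended shares (55% clients served + 45% residents): Thornfield Interchange 0.1850; South Plaza 0.2484; Ashcroft Pavilion 0.3297; Valley Greenway 0.2370.
Proportional shares: Thornfield Interchange 1,484.25; South Plaza 1,993.48; Ashcroft Pavilion 2,645.50; Valley Greenway 1,901.77.
Rounded to nearest $5: Thornfield Interchange $1,485; South Plaza $1,995; Ashcroft Pavilion $2,645; Valley Greenway $1,900. Sum = $8,025.
Sum already equals the total — no adjustment.

Thornfield Interchange: $1,485 | South Plaza: $1,995 | Ashcroft Pavilion: $2,645 | Valley Greenway: $1,900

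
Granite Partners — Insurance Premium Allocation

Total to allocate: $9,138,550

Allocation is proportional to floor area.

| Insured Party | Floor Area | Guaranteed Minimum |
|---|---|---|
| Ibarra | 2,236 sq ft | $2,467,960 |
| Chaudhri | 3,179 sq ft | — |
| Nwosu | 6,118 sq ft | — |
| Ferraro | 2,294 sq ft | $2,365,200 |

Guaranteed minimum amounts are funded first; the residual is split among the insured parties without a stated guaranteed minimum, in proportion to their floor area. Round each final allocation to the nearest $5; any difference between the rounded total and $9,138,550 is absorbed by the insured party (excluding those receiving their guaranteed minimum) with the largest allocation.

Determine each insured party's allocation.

Guaranteed amounts: Ibarra $2,467,960; Ferraro $2,365,200. Remaining pool $4,305,390.
Remaining pool split over remaining floor area 9,297: Chaudhri 1,472,177.56 → $1,472,180; Nwosu 2,833,212.44 → $2,833,210.

Ibarra: $2,467,960 | Chaudhri: $1,472,180 | Nwosu: $2,833,210 | Ferraro: $2,365,200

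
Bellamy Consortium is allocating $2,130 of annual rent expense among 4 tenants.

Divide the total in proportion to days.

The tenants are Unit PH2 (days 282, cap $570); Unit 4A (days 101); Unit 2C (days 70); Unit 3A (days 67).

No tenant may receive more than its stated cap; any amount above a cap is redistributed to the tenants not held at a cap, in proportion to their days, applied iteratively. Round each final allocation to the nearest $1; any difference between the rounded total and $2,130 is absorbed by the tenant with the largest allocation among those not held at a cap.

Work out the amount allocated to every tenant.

Total days = 520.
Pro-rata shares before constraints: Unit PH2 1,155.12; Unit 4A 413.71; Unit 2C 286.73; Unit 3A 274.44.
Cap binds for Unit PH2 ($570); residual $1,560 reallocated over remaining days 238.
Remaining shares: Unit 4A 662.02 → $662; Unit 2C 458.82 → $459; Unit 3A 439.16 → $439.

Unit PH2: $570 | Unit 4A: $662 | Unit 2C: $459 | Unit 3A: $439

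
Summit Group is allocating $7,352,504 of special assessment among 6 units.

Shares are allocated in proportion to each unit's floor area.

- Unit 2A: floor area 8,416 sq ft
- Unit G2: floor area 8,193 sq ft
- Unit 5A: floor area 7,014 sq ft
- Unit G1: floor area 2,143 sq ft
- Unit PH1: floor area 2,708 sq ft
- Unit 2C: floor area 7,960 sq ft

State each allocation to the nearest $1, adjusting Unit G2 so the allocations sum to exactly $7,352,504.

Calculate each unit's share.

Sum of floor area: 36,434.
Raw shares: Unit 2A 8,416/36,434 × $7,352,504 = 1,698,377.17; Unit G2 8,193/36,434 × $7,352,504 = 1,653,375.01; Unit 5A 7,014/36,434 × $7,352,504 = 1,415,448.84; Unit G1 2,143/36,434 × $7,352,504 = 432,464.62; Unit PH1 2,708/36,434 × $7,352,504 = 546,483.53; Unit 2C 7,960/36,434 × $7,352,504 = 1,606,354.83.
After rounding ($1): Unit 2A $1,698,377; Unit G2 $1,653,375; Unit 5A $1,415,449; Unit G1 $432,465; Unit PH1 $546,484; Unit 2C $1,606,355. Sum = $7,352,505.
Difference $7,352,504 − $7,352,505 = −$1 applied to Unit G2: Unit G2 becomes $1,653,374.

Unit 2A: $1,698,377 | Unit G2: $1,653,374 | Unit 5A: $1,415,449 | Unit G1: $432,465 | Unit PH1: $546,484 | Unit 2C: $1,606,355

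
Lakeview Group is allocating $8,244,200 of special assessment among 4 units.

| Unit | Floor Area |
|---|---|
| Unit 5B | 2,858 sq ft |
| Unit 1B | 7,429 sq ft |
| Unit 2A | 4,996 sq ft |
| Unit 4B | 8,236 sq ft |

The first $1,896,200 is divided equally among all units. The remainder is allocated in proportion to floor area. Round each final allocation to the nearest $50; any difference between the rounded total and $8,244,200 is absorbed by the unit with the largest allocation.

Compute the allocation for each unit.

Equal tier: $1,896,200 ÷ 4 = $474,050 apiece.
Remainder $6,348,000 by floor area (total 23,519): Unit 5B 771,401.17 → $771,400; Unit 1B 2,005,157.19 → $2,005,150; Unit 2A 1,348,467.54 → $1,348,450; Unit 4B 2,222,974.11 → $2,222,950.
Rounding difference +$50 on remainder applied to Unit 4B.
Totals: Unit 5B $474,050 + $771,400 = $1,245,450; Unit 1B $474,050 + $2,005,150 = $2,479,200; Unit 2A $474,050 + $1,348,450 = $1,822,500; Unit 4B $474,050 + $2,223,000 = $2,697,050.

Unit 5B: $1,245,450; Unit 1B: $2,479,200; Unit 2A: $1,822,500; Unit 4B: $2,697,050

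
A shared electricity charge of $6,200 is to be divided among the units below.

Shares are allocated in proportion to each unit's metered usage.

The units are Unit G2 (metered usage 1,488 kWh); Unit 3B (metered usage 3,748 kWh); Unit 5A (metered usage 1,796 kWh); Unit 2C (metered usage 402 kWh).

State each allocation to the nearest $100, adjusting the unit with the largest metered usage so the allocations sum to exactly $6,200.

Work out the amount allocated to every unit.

Unit G2: $1,200 · Unit 3B: $3,200 · Unit 5A: $1,500 · Unit 2C: $300

Sum of metered usage: 7,434.
Unrounded shares: Unit G2 1,488/7,434 × $6,200 = 1,241.00; Unit 3B 3,748/7,434 × $6,200 = 3,125.85; Unit 5A 1,796/7,434 × $6,200 = 1,497.87; Unit 2C 402/7,434 × $6,200 = 335.27.
After rounding ($100): Unit G2 $1,200; Unit 3B $3,100; Unit 5A $1,500; Unit 2C $300. Sum = $6,100.
Difference $6,200 − $6,100 = +$100 applied to largest metered usage (Unit 3B): Unit 3B becomes $3,200.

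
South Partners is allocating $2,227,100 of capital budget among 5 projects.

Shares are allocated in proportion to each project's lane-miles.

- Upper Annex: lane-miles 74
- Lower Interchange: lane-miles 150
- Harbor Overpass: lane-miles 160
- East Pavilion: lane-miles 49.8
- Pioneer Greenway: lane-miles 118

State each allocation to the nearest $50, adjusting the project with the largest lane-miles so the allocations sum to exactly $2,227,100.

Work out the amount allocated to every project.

Upper Annex: $298,650 · Lower Interchange: $605,400 · Harbor Overpass: $645,800 · East Pavilion: $201,000 · Pioneer Greenway: $476,250

Lane-miles total: 551.8.
Proportional shares: Upper Annex 74/551.8 × $2,227,100 = 298,668.72; Lower Interchange 150/551.8 × $2,227,100 = 605,409.57; Harbor Overpass 160/551.8 × $2,227,100 = 645,770.21; East Pavilion 49.8/551.8 × $2,227,100 = 200,995.98; Pioneer Greenway 118/551.8 × $2,227,100 = 476,255.53.
Rounded to nearest $50: Upper Annex $298,650; Lower Interchange $605,400; Harbor Overpass $645,750; East Pavilion $201,000; Pioneer Greenway $476,250. Sum = $2,227,050.
Difference $2,227,100 − $2,227,050 = +$50 applied to largest lane-miles (Harbor Overpass): Harbor Overpass becomes $645,800.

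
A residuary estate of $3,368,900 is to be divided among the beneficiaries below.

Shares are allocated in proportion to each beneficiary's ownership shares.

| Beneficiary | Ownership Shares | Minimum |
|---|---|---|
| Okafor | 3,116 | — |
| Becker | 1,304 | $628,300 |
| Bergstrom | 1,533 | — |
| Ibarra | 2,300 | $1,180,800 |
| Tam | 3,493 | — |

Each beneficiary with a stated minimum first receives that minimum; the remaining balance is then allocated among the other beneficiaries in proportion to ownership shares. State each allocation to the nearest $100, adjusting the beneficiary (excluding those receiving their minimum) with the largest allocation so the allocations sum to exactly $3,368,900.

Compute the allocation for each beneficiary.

Okafor: $596,900 · Becker: $628,300 · Bergstrom: $293,700 · Ibarra: $1,180,800 · Tam: $669,200

Minimums first: Becker $628,300; Ibarra $1,180,800. Balance $1,559,800.
Balance split over remaining ownership shares 8,142: Okafor 596,946.30 → $596,900; Bergstrom 293,683.79 → $293,700; Tam 669,169.91 → $669,200.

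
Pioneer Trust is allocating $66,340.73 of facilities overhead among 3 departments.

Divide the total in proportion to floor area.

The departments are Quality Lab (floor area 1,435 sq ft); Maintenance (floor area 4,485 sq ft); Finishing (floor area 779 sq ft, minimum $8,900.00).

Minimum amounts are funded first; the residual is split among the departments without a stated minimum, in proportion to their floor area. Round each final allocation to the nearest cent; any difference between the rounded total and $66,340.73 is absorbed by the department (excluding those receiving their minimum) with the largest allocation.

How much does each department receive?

Quality Lab: $13,923.56 | Maintenance: $43,517.17 | Finishing: $8,900.00

Guaranteed amounts: Finishing $8,900.00. Remaining pool $57,440.73.
Remaining pool split over remaining floor area 5,920: Quality Lab 13,923.5553 → $13,923.56; Maintenance 43,517.1747 → $43,517.17.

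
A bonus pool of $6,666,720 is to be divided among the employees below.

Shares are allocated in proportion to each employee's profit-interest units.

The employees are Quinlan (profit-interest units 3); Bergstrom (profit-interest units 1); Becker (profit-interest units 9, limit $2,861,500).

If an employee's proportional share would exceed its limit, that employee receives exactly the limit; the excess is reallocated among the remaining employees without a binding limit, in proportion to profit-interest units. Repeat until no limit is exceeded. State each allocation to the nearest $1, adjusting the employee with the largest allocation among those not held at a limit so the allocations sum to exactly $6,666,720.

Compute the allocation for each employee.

Quinlan: $2,853,915; Bergstrom: $951,305; Becker: $2,861,500

Profit-interest units total: 13.
Pro-rata shares before constraints: Quinlan 1,538,473.85; Bergstrom 512,824.62; Becker 4,615,421.54.
Capped: Becker ($2,861,500); residual $3,805,220 reallocated over remaining profit-interest units 4.
Shares after redistribution: Quinlan 2,853,915.00 → $2,853,915; Bergstrom 951,305.00 → $951,305.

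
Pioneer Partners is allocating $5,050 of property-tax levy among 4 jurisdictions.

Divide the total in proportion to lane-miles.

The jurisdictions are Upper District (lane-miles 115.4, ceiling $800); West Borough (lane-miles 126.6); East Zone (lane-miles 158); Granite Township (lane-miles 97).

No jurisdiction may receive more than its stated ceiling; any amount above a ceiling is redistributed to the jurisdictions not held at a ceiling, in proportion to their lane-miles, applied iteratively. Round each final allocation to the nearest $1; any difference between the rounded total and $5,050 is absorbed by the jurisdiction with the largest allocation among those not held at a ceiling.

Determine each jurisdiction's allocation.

Upper District: $800 · West Borough: $1,410 · East Zone: $1,760 · Granite Township: $1,080

Total lane-miles = 497.
Unconstrained shares: Upper District 1,172.58; West Borough 1,286.38; East Zone 1,605.43; Granite Township 985.61.
Capped: Upper District ($800); residual $4,250 reallocated over remaining lane-miles 381.6.
Shares after redistribution: West Borough 1,409.98 → $1,410; East Zone 1,759.70 → $1,760; Granite Township 1,080.32 → $1,080.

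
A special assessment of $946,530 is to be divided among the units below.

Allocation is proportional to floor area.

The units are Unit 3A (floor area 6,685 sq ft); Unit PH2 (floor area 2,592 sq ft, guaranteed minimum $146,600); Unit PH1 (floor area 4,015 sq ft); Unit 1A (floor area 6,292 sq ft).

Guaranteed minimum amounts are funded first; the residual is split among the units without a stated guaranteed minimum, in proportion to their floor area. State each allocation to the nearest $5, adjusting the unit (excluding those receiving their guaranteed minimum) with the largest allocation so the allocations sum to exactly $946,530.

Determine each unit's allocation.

Minimums first: Unit PH2 $146,600. Remaining pool $799,930.
Remaining pool split over remaining floor area 16,992: Unit 3A 314,708.81 → $314,710; Unit PH1 189,013.59 → $189,015; Unit 1A 296,207.60 → $296,210.
Rounding difference −$5 applied to Unit 3A → $314,705.

Unit 3A: $314,705 · Unit PH2: $146,600 · Unit PH1: $189,015 · Unit 1A: $296,210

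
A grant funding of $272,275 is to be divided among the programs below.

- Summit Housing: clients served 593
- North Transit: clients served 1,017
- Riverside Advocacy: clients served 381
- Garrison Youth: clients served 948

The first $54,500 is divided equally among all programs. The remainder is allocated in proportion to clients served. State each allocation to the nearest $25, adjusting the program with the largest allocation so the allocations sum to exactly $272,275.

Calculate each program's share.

$54,500 shared equally gives $13,625 per program.
Remainder $217,775 by clients served (total 2,939): Summit Housing 43,940.31 → $43,950; North Transit 75,358.00 → $75,350; Riverside Advocacy 28,231.46 → $28,225; Garrison Youth 70,245.22 → $70,250.
Totals: Summit Housing $13,625 + $43,950 = $57,575; North Transit $13,625 + $75,350 = $88,975; Riverside Advocacy $13,625 + $28,225 = $41,850; Garrison Youth $13,625 + $70,250 = $83,875.

Summit Housing: $57,575; North Transit: $88,975; Riverside Advocacy: $41,850; Garrison Youth: $83,875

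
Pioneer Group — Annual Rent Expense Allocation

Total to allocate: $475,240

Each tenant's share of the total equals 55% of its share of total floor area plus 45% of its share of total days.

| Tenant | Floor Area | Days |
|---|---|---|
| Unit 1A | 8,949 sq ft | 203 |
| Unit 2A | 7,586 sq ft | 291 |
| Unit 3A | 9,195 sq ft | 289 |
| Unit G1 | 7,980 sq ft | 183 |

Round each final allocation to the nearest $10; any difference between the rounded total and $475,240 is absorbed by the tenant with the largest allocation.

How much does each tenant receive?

Unit 1A: $114,330 | Unit 2A: $123,240 | Unit 3A: $135,280 | Unit G1: $102,390

Totals — floor area 33,710, days 966.
Blended shares (55% floor area + 45% days): Unit 1A 0.2406; Unit 2A 0.2593; Unit 3A 0.2846; Unit G1 0.2154.
Proportional shares: Unit 1A 114,330.30; Unit 2A 123,243.70; Unit 3A 135,276.87; Unit G1 102,389.13.
At nearest $10: Unit 1A $114,330; Unit 2A $123,240; Unit 3A $135,280; Unit G1 $102,390. Sum = $475,240.
Rounded total matches; no reconciliation needed.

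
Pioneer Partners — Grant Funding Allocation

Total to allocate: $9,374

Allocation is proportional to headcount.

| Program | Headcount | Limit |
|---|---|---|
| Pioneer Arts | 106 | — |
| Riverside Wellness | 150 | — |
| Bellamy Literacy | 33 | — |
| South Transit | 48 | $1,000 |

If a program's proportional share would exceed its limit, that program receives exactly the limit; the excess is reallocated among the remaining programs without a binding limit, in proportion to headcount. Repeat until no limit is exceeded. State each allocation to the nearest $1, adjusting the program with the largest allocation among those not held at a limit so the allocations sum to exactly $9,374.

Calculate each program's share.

Pioneer Arts: $3,071; Riverside Wellness: $4,347; Bellamy Literacy: $956; South Transit: $1,000

Sum of headcount: 337.
Unconstrained shares: Pioneer Arts 2,948.499; Riverside Wellness 4,172.40; Bellamy Literacy 917.93; South Transit 1,335.17.
Capped: South Transit ($1,000); residual $8,374 reallocated over remaining headcount 289.
Remaining shares: Pioneer Arts 3,071.43 → $3,071; Riverside Wellness 4,346.37 → $4,346; Bellamy Literacy 956.20 → $956.
Rounding difference +$1 applied to Riverside Wellness → $4,347.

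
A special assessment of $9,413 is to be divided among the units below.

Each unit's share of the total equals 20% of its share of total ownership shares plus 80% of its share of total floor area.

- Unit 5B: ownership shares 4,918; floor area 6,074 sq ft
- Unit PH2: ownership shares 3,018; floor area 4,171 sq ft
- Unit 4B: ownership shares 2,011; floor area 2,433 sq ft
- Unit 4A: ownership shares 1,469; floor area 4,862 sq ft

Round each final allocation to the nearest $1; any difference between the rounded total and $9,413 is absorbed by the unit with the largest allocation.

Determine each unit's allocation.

Unit 5B: $3,419; Unit PH2: $2,288; Unit 4B: $1,376; Unit 4A: $2,330

Totals — ownership shares 11,416, floor area 17,540.
Blended shares (20% ownership shares + 80% floor area): Unit 5B 0.3632; Unit PH2 0.2431; Unit 4B 0.1462; Unit 4A 0.2475.
Pro-rata amounts: Unit 5B 3,418.76; Unit PH2 2,288.42; Unit 4B 1,376.19; Unit 4A 2,329.64.
At nearest $1: Unit 5B $3,419; Unit PH2 $2,288; Unit 4B $1,376; Unit 4A $2,330. Sum = $9,413.
Sum already equals the total — no adjustment.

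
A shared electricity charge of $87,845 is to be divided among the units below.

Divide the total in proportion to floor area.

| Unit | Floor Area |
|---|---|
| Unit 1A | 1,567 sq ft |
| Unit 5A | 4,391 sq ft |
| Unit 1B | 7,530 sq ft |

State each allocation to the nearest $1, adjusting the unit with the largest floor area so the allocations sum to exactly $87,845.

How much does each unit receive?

Unit 1A: $10,206 · Unit 5A: $28,598 · Unit 1B: $49,041

Combined floor area = 13,488.
Unrounded shares: Unit 1A 1,567/13,488 × $87,845 = 10,205.60; Unit 5A 4,391/13,488 × $87,845 = 28,597.82; Unit 1B 7,530/13,488 × $87,845 = 49,041.58.
At nearest $1: Unit 1A $10,206; Unit 5A $28,598; Unit 1B $49,042. Sum = $87,846.
Difference $87,845 − $87,846 = −$1 applied to largest floor area (Unit 1B): Unit 1B becomes $49,041.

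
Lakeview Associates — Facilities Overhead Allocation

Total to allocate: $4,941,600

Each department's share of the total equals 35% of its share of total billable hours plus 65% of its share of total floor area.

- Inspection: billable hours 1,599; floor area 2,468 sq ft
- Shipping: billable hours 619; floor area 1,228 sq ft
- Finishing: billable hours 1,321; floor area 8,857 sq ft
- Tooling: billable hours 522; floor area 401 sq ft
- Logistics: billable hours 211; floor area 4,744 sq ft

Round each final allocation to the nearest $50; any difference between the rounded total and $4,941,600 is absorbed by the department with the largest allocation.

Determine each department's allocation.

Totals — billable hours 4,272, floor area 17,698.
Blended shares (35% billable hours + 65% floor area): Inspection 0.2216; Shipping 0.0958; Finishing 0.4335; Tooling 0.0575; Logistics 0.1915.
Pro-rata amounts: Inspection 1,095,291.92; Shipping 473,479.86; Finishing 2,142,291.40; Tooling 284,114.85; Logistics 946,421.96.
After rounding ($50): Inspection $1,095,300; Shipping $473,500; Finishing $2,142,300; Tooling $284,100; Logistics $946,400. Sum = $4,941,600.
Sum already equals the total — no adjustment.

Inspection: $1,095,300 · Shipping: $473,500 · Finishing: $2,142,300 · Tooling: $284,100 · Logistics: $946,400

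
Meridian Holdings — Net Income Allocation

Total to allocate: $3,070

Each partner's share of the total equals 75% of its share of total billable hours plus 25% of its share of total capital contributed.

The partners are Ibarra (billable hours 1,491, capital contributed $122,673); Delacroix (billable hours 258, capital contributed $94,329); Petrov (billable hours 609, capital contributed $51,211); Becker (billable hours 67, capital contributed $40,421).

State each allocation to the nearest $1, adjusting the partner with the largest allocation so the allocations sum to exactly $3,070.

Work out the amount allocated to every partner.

Billable hours total 2,425; capital contributed total 308,634.
Blended shares (75% billable hours + 25% capital contributed): Ibarra 0.5605; Delacroix 0.1562; Petrov 0.2298; Becker 0.0535.
Raw shares: Ibarra 1,720.74; Delacroix 479.54; Petrov 705.59; Becker 164.13.
Rounded to nearest $1: Ibarra $1,721; Delacroix $480; Petrov $706; Becker $164. Sum = $3,071.
Difference $3,070 − $3,071 = −$1 applied to largest allocation (Ibarra): Ibarra becomes $1,720.

Ibarra: $1,720; Delacroix: $480; Petrov: $706; Becker: $164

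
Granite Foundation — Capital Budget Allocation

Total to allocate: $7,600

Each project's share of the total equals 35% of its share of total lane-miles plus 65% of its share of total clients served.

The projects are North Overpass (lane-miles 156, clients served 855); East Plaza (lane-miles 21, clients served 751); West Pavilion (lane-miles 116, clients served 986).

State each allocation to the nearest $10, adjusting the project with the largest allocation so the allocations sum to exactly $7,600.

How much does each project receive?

Lane-miles total 293; clients served total 2,592.
Blended shares (35% lane-miles + 65% clients served): North Overpass 0.4008; East Plaza 0.2134; West Pavilion 0.3858.
Pro-rata amounts: North Overpass 3,045.76; East Plaza 1,621.95; West Pavilion 2,932.29.
Rounded to nearest $10: North Overpass $3,050; East Plaza $1,620; West Pavilion $2,930. Sum = $7,600.
Sum already equals the total — no adjustment.

North Overpass: $3,050; East Plaza: $1,620; West Pavilion: $2,930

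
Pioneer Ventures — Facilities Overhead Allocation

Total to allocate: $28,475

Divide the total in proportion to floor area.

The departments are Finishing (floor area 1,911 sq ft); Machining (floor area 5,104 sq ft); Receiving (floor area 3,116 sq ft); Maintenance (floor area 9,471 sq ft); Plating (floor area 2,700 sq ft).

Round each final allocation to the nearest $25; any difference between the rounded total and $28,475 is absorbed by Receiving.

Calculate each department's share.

Sum of floor area: 22,302.
Pro-rata amounts: Finishing 1,911/22,302 × $28,475 = 2,439.95; Machining 5,104/22,302 × $28,475 = 6,516.74; Receiving 3,116/22,302 × $28,475 = 3,978.48; Maintenance 9,471/22,302 × $28,475 = 12,092.49; Plating 2,700/22,302 × $28,475 = 3,447.34.
After rounding ($25): Finishing $2,450; Machining $6,525; Receiving $3,975; Maintenance $12,100; Plating $3,450. Sum = $28,500.
Difference $28,475 − $28,500 = −$25 applied to Receiving: Receiving becomes $3,950.

Finishing: $2,450 · Machining: $6,525 · Receiving: $3,950 · Maintenance: $12,100 · Plating: $3,450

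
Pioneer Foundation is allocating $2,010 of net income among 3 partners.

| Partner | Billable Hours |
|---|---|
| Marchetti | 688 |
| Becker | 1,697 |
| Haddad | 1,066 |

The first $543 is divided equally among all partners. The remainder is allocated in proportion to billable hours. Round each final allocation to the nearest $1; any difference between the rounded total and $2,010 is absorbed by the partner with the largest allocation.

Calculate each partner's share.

Marchetti: $473; Becker: $903; Haddad: $634

Equal tier: $543 ÷ 3 = $181 apiece.
Remainder $1,467 by billable hours (total 3,451): Marchetti 292.46 → $292; Becker 721.38 → $721; Haddad 453.15 → $453.
Rounding difference +$1 on remainder applied to Becker.
Totals: Marchetti $181 + $292 = $473; Becker $181 + $722 = $903; Haddad $181 + $453 = $634.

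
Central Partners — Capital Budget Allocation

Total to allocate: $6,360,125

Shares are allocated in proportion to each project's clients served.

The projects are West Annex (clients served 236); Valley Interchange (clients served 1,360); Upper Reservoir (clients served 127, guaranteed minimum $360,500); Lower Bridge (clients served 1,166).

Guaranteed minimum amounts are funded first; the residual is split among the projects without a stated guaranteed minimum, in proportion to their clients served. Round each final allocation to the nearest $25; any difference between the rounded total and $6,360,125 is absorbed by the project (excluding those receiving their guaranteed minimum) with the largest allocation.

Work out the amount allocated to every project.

Fund the minimums — Upper Reservoir $360,500. Balance $5,999,625.
Balance split over remaining clients served 2,762: West Annex 512,639.93 → $512,650; Valley Interchange 2,954,196.23 → $2,954,200; Lower Bridge 2,532,788.83 → $2,532,800.
Rounding difference −$25 applied to Valley Interchange → $2,954,175.

West Annex: $512,650 · Valley Interchange: $2,954,175 · Upper Reservoir: $360,500 · Lower Bridge: $2,532,800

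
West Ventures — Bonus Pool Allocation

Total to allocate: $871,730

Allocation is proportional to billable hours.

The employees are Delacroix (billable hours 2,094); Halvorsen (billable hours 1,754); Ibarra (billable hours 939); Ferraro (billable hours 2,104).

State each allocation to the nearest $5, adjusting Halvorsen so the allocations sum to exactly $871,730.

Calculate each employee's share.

Sum of billable hours: 6,891.
Raw shares: Delacroix 2,094/6,891 × $871,730 = 264,896.62; Halvorsen 1,754/6,891 × $871,730 = 221,885.71; Ibarra 939/6,891 × $871,730 = 118,786.02; Ferraro 2,104/6,891 × $871,730 = 266,161.65.
Rounded to nearest $5: Delacroix $264,895; Halvorsen $221,885; Ibarra $118,785; Ferraro $266,160. Sum = $871,725.
Difference $871,730 − $871,725 = +$5 applied to Halvorsen: Halvorsen becomes $221,890.

Delacroix: $264,895; Halvorsen: $221,890; Ibarra: $118,785; Ferraro: $266,160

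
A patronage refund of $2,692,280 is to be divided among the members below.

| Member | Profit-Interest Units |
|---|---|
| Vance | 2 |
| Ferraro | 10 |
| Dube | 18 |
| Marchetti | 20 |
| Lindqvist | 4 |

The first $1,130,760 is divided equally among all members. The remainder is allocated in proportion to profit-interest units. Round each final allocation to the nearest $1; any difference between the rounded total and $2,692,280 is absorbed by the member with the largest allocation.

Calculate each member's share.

Vance: $283,986 · Ferraro: $515,322 · Dube: $746,659 · Marchetti: $804,493 · Lindqvist: $341,820

First tranche $1,130,760 split equally: $226,152 each.
Remainder $1,561,520 by profit-interest units (total 54): Vance 57,834.07 → $57,834; Ferraro 289,170.37 → $289,170; Dube 520,506.67 → $520,507; Marchetti 578,340.74 → $578,341; Lindqvist 115,668.15 → $115,668.
Totals: Vance $226,152 + $57,834 = $283,986; Ferraro $226,152 + $289,170 = $515,322; Dube $226,152 + $520,507 = $746,659; Marchetti $226,152 + $578,341 = $804,493; Lindqvist $226,152 + $115,668 = $341,820.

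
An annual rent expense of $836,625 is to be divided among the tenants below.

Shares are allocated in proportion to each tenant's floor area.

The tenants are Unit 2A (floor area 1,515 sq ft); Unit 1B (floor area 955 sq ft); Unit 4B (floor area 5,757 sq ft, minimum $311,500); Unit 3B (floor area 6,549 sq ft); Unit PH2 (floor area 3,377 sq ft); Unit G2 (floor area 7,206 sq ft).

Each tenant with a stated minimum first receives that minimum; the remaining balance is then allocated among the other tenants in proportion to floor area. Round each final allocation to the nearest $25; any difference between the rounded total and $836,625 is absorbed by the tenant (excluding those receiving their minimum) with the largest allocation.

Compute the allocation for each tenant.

Fund the minimums — Unit 4B $311,500. Residual $525,125.
Residual split over remaining floor area 19,602: Unit 2A 40,585.88 → $40,575; Unit 1B 25,583.84 → $25,575; Unit 3B 175,443.51 → $175,450; Unit PH2 90,467.66 → $90,475; Unit G2 193,044.12 → $193,050.

Unit 2A: $40,575 | Unit 1B: $25,575 | Unit 4B: $311,500 | Unit 3B: $175,450 | Unit PH2: $90,475 | Unit G2: $193,050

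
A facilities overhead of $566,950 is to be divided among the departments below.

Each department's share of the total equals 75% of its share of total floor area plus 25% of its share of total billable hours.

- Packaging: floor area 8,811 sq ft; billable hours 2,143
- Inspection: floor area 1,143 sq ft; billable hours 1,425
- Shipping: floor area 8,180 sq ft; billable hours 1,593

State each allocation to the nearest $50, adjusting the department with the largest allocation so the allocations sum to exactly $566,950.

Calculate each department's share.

Floor area total 18,134; billable hours total 5,161.
Combined weights (75% floor area + 25% billable hours): Packaging 0.4682; Inspection 0.1163; Shipping 0.4155.
Pro-rata amounts: Packaging 265,457.08; Inspection 65,936.51; Shipping 235,556.41.
After rounding ($50): Packaging $265,450; Inspection $65,950; Shipping $235,550. Sum = $566,950.
Sum already equals the total — no adjustment.

Packaging: $265,450 · Inspection: $65,950 · Shipping: $235,550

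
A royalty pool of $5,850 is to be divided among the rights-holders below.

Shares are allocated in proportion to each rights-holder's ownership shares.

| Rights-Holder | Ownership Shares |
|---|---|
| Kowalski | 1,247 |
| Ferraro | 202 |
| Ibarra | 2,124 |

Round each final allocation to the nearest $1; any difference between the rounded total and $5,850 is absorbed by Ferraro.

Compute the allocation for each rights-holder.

Kowalski: $2,042 · Ferraro: $330 · Ibarra: $3,478

Sum of ownership shares: 3,573.
Raw shares: Kowalski 1,247/3,573 × $5,850 = 2,041.69; Ferraro 202/3,573 × $5,850 = 330.73; Ibarra 2,124/3,573 × $5,850 = 3,477.58.
After rounding ($1): Kowalski $2,042; Ferraro $331; Ibarra $3,478. Sum = $5,851.
Difference $5,850 − $5,851 = −$1 applied to Ferraro: Ferraro becomes $330.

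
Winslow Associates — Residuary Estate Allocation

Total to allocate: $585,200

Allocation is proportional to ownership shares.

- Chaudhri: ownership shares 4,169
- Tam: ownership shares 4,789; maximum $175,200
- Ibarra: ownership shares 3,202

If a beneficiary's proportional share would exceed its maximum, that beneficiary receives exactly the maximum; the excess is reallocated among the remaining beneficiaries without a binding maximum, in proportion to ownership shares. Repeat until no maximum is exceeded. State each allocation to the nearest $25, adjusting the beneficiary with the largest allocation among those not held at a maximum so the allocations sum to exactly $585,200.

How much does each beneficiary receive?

Sum of ownership shares: 12,160.
Unconstrained shares: Chaudhri 200,633.12; Tam 230,470.62; Ibarra 154,096.25.
Capped: Tam ($175,200); balance $410,000 reallocated over remaining ownership shares 7,371.
Redistributed shares: Chaudhri 231,893.91 → $231,900; Ibarra 178,106.09 → $178,100.

Chaudhri: $231,900 | Tam: $175,200 | Ibarra: $178,100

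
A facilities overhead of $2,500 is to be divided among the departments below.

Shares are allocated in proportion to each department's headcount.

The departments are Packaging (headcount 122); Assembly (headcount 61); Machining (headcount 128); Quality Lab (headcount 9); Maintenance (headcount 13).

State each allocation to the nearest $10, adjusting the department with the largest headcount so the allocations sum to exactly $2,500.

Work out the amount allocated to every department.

Headcount total: 122 + 61 + 128 + 9 + 13 = 333.
Proportional shares: Packaging 915.92; Assembly 457.96; Machining 960.96; Quality Lab 67.57; Maintenance 97.60.
At nearest $10: Packaging $920; Assembly $460; Machining $960; Quality Lab $70; Maintenance $100. Sum = $2,510.
Difference $2,500 − $2,510 = −$10 applied to largest headcount (Machining): Machining becomes $950.

Packaging: $920 | Assembly: $460 | Machining: $950 | Quality Lab: $70 | Maintenance: $100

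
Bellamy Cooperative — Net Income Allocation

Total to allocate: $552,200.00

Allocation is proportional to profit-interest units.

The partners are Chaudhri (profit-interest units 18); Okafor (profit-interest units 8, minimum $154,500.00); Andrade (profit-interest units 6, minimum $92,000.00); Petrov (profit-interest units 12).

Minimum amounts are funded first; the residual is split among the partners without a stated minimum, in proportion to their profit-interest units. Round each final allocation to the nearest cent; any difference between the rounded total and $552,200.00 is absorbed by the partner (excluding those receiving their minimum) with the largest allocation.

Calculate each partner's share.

Guaranteed amounts: Okafor $154,500.00; Andrade $92,000.00. Residual $305,700.00.
Residual split over remaining profit-interest units 30: Chaudhri 183,420.0000 → $183,420.00; Petrov 122,280.0000 → $122,280.00.

Chaudhri: $183,420.00 · Okafor: $154,500.00 · Andrade: $92,000.00 · Petrov: $122,280.00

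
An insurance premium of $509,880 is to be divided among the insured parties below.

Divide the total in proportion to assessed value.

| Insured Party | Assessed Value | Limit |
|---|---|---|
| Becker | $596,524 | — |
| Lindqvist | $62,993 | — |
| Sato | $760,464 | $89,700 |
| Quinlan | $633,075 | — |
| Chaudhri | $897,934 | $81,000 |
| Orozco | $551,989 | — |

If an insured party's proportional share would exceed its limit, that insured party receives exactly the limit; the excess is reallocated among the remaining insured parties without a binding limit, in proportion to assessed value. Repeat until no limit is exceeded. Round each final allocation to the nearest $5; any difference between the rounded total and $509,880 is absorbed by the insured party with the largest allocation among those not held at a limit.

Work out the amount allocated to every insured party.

Combined assessed value = 3,502,979.
Unconstrained shares: Becker 86,827.71; Lindqvist 9,169.02; Sato 110,690.18; Quinlan 92,147.93; Chaudhri 130,699.78; Orozco 80,345.37.
Held at cap: Sato ($89,700), Chaudhri ($81,000); remaining pool $339,180 reallocated over remaining assessed value 1,844,581.
Shares after redistribution: Becker 109,688.33 → $109,690; Lindqvist 11,583.10 → $11,585; Quinlan 116,409.30 → $116,410; Orozco 101,499.27 → $101,500.
Rounding difference −$5 applied to Quinlan → $116,405.

Becker: $109,690 · Lindqvist: $11,585 · Sato: $89,700 · Quinlan: $116,405 · Chaudhri: $81,000 · Orozco: $101,500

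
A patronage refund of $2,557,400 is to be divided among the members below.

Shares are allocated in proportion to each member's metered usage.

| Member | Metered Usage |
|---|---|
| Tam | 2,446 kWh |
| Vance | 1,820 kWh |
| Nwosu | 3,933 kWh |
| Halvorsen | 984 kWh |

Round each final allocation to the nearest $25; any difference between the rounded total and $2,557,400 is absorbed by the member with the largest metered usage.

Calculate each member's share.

Combined metered usage = 9,183.
Pro-rata amounts: Tam 2,446/9,183 × $2,557,400 = 681,193.55; Vance 1,820/9,183 × $2,557,400 = 506,857.02; Nwosu 3,933/9,183 × $2,557,400 = 1,095,312.45; Halvorsen 984/9,183 × $2,557,400 = 274,036.98.
Rounded to nearest $25: Tam $681,200; Vance $506,850; Nwosu $1,095,300; Halvorsen $274,025. Sum = $2,557,375.
Difference $2,557,400 − $2,557,375 = +$25 applied to largest metered usage (Nwosu): Nwosu becomes $1,095,325.

Tam: $681,200 · Vance: $506,850 · Nwosu: $1,095,325 · Halvorsen: $274,025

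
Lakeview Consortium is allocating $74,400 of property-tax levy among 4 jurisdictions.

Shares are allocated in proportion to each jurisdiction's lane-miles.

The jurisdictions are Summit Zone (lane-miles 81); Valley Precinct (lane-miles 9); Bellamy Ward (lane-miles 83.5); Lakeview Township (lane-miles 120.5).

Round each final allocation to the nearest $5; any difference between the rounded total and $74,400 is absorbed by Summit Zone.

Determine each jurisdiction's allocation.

Total lane-miles = 294.
Pro-rata amounts: Summit Zone 81/294 × $74,400 = 20,497.96; Valley Precinct 9/294 × $74,400 = 2,277.55; Bellamy Ward 83.5/294 × $74,400 = 21,130.61; Lakeview Township 120.5/294 × $74,400 = 30,493.88.
At nearest $5: Summit Zone $20,500; Valley Precinct $2,280; Bellamy Ward $21,130; Lakeview Township $30,495. Sum = $74,405.
Difference $74,400 − $74,405 = −$5 applied to Summit Zone: Summit Zone becomes $20,495.

Summit Zone: $20,495 | Valley Precinct: $2,280 | Bellamy Ward: $21,130 | Lakeview Township: $30,495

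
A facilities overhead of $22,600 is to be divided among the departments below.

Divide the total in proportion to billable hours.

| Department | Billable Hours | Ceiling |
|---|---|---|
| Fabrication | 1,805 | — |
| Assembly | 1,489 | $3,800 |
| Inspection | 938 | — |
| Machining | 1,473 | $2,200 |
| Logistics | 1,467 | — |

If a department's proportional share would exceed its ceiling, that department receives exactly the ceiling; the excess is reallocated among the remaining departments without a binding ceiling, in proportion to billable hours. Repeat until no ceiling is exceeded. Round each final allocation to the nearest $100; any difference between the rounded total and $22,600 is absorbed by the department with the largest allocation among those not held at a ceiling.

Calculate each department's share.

Total billable hours = 7,172.
Unconstrained shares: Fabrication 5,687.81; Assembly 4,692.05; Inspection 2,955.77; Machining 4,641.63; Logistics 4,622.73.
Capped: Assembly ($3,800), Machining ($2,200); remaining pool $16,600 reallocated over remaining billable hours 4,210.
Shares after redistribution: Fabrication 7,117.10 → $7,100; Inspection 3,698.53 → $3,700; Logistics 5,784.37 → $5,800.

Fabrication: $7,100 | Assembly: $3,800 | Inspection: $3,700 | Machining: $2,200 | Logistics: $5,800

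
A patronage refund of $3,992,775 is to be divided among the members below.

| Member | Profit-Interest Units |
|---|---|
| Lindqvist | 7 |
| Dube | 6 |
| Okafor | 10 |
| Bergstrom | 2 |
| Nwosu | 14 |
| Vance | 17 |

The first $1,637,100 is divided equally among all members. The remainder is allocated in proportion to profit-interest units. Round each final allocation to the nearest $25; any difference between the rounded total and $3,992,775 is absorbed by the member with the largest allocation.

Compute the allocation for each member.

Lindqvist: $567,300 · Dube: $525,250 · Okafor: $693,500 · Bergstrom: $356,975 · Nwosu: $861,775 · Vance: $987,975

$1,637,100 shared equally gives $272,850 per member.
Remainder $2,355,675 by profit-interest units (total 56): Lindqvist 294,459.38 → $294,450; Dube 252,393.75 → $252,400; Okafor 420,656.25 → $420,650; Bergstrom 84,131.25 → $84,125; Nwosu 588,918.75 → $588,925; Vance 715,115.62 → $715,125.
Totals: Lindqvist $272,850 + $294,450 = $567,300; Dube $272,850 + $252,400 = $525,250; Okafor $272,850 + $420,650 = $693,500; Bergstrom $272,850 + $84,125 = $356,975; Nwosu $272,850 + $588,925 = $861,775; Vance $272,850 + $715,125 = $987,975.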